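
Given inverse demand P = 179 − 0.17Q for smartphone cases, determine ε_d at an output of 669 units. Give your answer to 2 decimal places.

At Q = 669, P = 179 − 0.17(669) = 65.27.
dP/dQ = −0.17, so dQ/dP = 1/(−0.17) = -5.882.
ε = (dQ/dP)(P/Q) = (-5.882)(65.27/669).

-0.57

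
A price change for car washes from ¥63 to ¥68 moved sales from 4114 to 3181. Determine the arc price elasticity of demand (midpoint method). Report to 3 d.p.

-3.351

ΔQ = 3181 − 4114 = -933; ΔP = 68 − 63 = 5.
Midpoints: P̄ = 65.50, Q̄ = 3647.5.
ε = (ΔQ/ΔP)(P̄/Q̄) = (-933/5)(65.50/3647.5).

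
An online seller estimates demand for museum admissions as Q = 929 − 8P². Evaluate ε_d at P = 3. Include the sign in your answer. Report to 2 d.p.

-0.17

At P = 3, Q = 857.
dQ/dP = −16P = -48.
ε = (dQ/dP)(P/Q) = (-48)(3/857).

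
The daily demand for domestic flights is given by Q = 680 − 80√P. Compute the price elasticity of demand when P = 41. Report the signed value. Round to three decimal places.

At P = 41, Q = 167.750.
dQ/dP = −80/(2√P) = -6.247.
ε = (dQ/dP)(P/Q) = (-6.247)(41/167.750).
|ε| > 1, so demand is elastic at this price.

-1.527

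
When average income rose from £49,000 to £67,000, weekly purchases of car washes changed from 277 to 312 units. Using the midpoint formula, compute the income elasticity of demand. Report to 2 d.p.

0.38

ΔQ = 35, ΔI = 18000. Midpoints: Ī = 58,000, Q̄ = 294.5.
ε_I = (ΔQ/ΔI)(Ī/Q̄) = (35/18000)(58000/294.5).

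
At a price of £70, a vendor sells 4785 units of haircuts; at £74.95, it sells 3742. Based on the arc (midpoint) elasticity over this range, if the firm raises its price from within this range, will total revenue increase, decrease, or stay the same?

Arc ε = (-1043/4.95)(72.47/4263.5) ≈ -3.582.
|ε| = 3.58 > 1, so demand is elastic. A price rise therefore reduces total revenue.

decrease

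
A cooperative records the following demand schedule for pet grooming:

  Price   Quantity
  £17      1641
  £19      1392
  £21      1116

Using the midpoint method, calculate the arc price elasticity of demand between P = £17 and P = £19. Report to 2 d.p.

At P = 17, Q = 1641; at P = 19, Q = 1392.
ΔQ = -249, ΔP = 2. Midpoints: P̄ = 18.00, Q̄ = 1516.5.
ε = (ΔQ/ΔP)(P̄/Q̄) = (-249/2)(18.00/1516.5).

-1.48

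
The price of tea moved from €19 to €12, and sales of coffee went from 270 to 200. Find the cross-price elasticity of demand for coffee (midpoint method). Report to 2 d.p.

0.66

ΔQ_x = 200 − 270 = -70; ΔP_y = 12 − 19 = -7.
Midpoints: P̄_y = 15.50, Q̄_x = 235.0.
ε_xy = (ΔQ_x/ΔP_y)(P̄_y/Q̄_x) = (-70/-7)(15.50/235.0).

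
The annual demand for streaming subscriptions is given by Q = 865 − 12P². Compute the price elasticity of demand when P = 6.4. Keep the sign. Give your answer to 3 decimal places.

-2.632

At P = 6.4, Q = 373.480.
dQ/dP = −24P = -153.600.
ε = (dQ/dP)(P/Q) = (-153.600)(6.4/373.480).
|ε| > 1, so demand is elastic at this price.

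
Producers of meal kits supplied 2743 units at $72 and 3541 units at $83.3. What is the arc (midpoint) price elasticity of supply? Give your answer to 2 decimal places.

1.75

ΔQ = 3541 − 2743 = 798; ΔP = 83.3 − 72 = 11.3.
Midpoints: P̄ = 77.65, Q̄ = 3142.0.
ε_s = (ΔQ/ΔP)(P̄/Q̄) = (798/11.3)(77.65/3142.0).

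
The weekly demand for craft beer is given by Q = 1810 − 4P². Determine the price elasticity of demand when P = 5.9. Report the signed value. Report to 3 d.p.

-0.167

At P = 5.9, Q = 1670.760.
dQ/dP = −8P = -47.200.
ε = (dQ/dP)(P/Q) = (-47.200)(5.9/1670.760).
|ε| < 1, so demand is inelastic at this price.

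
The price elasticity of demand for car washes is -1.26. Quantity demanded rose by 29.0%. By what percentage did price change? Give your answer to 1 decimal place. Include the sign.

%ΔP ≈ %ΔQ / ε = (29.0%)/(-1.26) = -23.02%.

-23.0%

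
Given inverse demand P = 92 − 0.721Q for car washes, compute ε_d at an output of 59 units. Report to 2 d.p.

At Q = 59, P = 92 − 0.721(59) = 49.46.
dP/dQ = −0.721, so dQ/dP = 1/(−0.721) = -1.387.
ε = (dQ/dP)(P/Q) = (-1.387)(49.46/59).

-1.16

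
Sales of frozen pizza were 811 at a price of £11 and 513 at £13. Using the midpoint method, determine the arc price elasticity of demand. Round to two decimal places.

-2.70

ΔQ = 513 − 811 = -298; ΔP = 13 − 11 = 2.
Midpoints: P̄ = 12.00, Q̄ = 662.0.
ε = (ΔQ/ΔP)(P̄/Q̄) = (-298/2)(12.00/662.0).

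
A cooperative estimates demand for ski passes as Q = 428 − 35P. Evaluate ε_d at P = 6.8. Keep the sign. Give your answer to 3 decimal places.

-1.253

At P = 6.8, Q = 190.
dQ/dP = −35.
ε = (dQ/dP)(P/Q) = (-35)(6.8/190).
|ε| > 1, so demand is elastic at this price.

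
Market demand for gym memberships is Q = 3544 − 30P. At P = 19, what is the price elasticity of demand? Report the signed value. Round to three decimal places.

-0.192

At P = 19, Q = 2974.
dQ/dP = −30.
ε = (dQ/dP)(P/Q) = (-30)(19/2974).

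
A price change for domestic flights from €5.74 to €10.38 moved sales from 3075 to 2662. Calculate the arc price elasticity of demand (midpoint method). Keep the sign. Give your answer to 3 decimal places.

ΔQ = 2662 − 3075 = -413; ΔP = 10.38 − 5.74 = 4.64.
Midpoints: P̄ = 8.06, Q̄ = 2868.5.
ε = (ΔQ/ΔP)(P̄/Q̄) = (-413/4.64)(8.06/2868.5).

-0.250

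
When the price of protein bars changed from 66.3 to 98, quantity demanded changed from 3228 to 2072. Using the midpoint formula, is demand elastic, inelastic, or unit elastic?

elastic

Arc ε ≈ -1.130.
|ε| = 1.13 > 1.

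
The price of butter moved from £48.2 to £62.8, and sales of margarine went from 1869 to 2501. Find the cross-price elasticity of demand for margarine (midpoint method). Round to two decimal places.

ΔQ_x = 2501 − 1869 = 632; ΔP_y = 62.8 − 48.2 = 14.6.
Midpoints: P̄_y = 55.50, Q̄_x = 2185.0.
ε_xy = (ΔQ_x/ΔP_y)(P̄_y/Q̄_x) = (632/14.6)(55.50/2185.0).

1.10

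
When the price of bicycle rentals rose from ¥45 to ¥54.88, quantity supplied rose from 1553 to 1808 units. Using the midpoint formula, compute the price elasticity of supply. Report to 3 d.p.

0.767

ΔQ = 1808 − 1553 = 255; ΔP = 54.88 − 45 = 9.88.
Midpoints: P̄ = 49.94, Q̄ = 1680.5.
ε_s = (ΔQ/ΔP)(P̄/Q̄) = (255/9.88)(49.94/1680.5).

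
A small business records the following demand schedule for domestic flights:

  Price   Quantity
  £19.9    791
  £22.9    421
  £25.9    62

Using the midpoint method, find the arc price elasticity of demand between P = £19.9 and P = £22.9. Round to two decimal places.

At P = 19.9, Q = 791; at P = 22.9, Q = 421.
ΔQ = -370, ΔP = 3.0. Midpoints: P̄ = 21.40, Q̄ = 606.0.
ε = (ΔQ/ΔP)(P̄/Q̄) = (-370/3.0)(21.40/606.0).

-4.36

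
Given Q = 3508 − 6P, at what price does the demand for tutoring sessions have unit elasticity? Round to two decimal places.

292.33

For linear demand Q = a − bP, ε = −bP/(a − bP). |ε| = 1 when bP = a − bP, i.e. P = a/(2b).
P = 3508/(2·6) = 3508/12 = 292.3333.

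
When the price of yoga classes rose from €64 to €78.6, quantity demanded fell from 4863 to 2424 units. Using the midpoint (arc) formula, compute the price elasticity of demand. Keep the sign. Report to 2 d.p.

-3.27

ΔQ = 2424 − 4863 = -2439; ΔP = 78.6 − 64 = 14.6.
Midpoints: P̄ = 71.30, Q̄ = 3643.5.
ε = (ΔQ/ΔP)(P̄/Q̄) = (-2439/14.6)(71.30/3643.5).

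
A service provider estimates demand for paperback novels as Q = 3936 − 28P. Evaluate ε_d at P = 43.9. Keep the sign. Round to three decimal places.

At P = 43.9, Q = 2706.800.
dQ/dP = −28.
ε = (dQ/dP)(P/Q) = (-28)(43.9/2706.800).
|ε| < 1, so demand is inelastic at this price.

-0.454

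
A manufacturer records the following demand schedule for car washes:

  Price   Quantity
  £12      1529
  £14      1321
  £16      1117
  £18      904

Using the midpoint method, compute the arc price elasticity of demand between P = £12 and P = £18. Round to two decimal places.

At P = 12, Q = 1529; at P = 18, Q = 904.
ΔQ = -625, ΔP = 6. Midpoints: P̄ = 15.00, Q̄ = 1216.5.
ε = (ΔQ/ΔP)(P̄/Q̄) = (-625/6)(15.00/1216.5).

-1.28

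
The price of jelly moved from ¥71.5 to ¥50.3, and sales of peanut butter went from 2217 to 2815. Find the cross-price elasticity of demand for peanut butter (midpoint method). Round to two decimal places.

-0.68

ΔQ_x = 2815 − 2217 = 598; ΔP_y = 50.3 − 71.5 = -21.2.
Midpoints: P̄_y = 60.90, Q̄_x = 2516.0.
ε_xy = (ΔQ_x/ΔP_y)(P̄_y/Q̄_x) = (598/-21.2)(60.90/2516.0).
ε_xy < 0, so the goods are complements.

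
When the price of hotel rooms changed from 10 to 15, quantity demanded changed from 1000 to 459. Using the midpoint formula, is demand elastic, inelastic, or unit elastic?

Arc ε ≈ -1.854.
|ε| = 1.85 > 1.

elastic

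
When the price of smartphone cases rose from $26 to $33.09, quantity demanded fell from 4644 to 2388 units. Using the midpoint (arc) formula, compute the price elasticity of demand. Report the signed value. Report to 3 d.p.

-2.674

ΔQ = 2388 − 4644 = -2256; ΔP = 33.09 − 26 = 7.09.
Midpoints: P̄ = 29.55, Q̄ = 3516.0.
ε = (ΔQ/ΔP)(P̄/Q̄) = (-2256/7.09)(29.55/3516.0).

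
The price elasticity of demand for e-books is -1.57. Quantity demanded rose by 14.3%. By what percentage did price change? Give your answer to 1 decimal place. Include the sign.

-9.1%

%ΔP ≈ %ΔQ / ε = (14.3%)/(-1.57) = -9.11%.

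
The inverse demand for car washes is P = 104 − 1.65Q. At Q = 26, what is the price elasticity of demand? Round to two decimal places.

At Q = 26, P = 104 − 1.65(26) = 61.10.
dP/dQ = −1.65, so dQ/dP = 1/(−1.65) = -0.606.
ε = (dQ/dP)(P/Q) = (-0.606)(61.10/26).

-1.42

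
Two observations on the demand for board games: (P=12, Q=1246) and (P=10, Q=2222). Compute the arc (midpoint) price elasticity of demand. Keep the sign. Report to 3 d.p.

-3.096

ΔQ = 2222 − 1246 = 976; ΔP = 10 − 12 = -2.
Midpoints: P̄ = 11.00, Q̄ = 1734.0.
ε = (ΔQ/ΔP)(P̄/Q̄) = (976/-2)(11.00/1734.0).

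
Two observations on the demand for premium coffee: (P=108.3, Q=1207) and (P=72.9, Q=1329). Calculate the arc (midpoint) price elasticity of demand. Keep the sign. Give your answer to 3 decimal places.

ΔQ = 1329 − 1207 = 122; ΔP = 72.9 − 108.3 = -35.4.
Midpoints: P̄ = 90.60, Q̄ = 1268.0.
ε = (ΔQ/ΔP)(P̄/Q̄) = (122/-35.4)(90.60/1268.0).

-0.246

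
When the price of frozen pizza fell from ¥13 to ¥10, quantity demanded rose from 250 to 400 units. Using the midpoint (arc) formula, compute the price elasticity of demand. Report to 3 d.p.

ΔQ = 400 − 250 = 150; ΔP = 10 − 13 = -3.
Midpoints: P̄ = 11.50, Q̄ = 325.0.
ε = (ΔQ/ΔP)(P̄/Q̄) = (150/-3)(11.50/325.0).

-1.769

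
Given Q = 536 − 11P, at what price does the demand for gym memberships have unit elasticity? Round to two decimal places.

24.36

For linear demand Q = a − bP, ε = −bP/(a − bP). |ε| = 1 when bP = a − bP, i.e. P = a/(2b).
P = 536/(2·11) = 536/22 = 24.3636.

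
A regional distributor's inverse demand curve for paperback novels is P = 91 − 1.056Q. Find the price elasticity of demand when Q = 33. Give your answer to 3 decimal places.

At Q = 33, P = 91 − 1.056(33) = 56.15.
dP/dQ = −1.056, so dQ/dP = 1/(−1.056) = -0.947.
ε = (dQ/dP)(P/Q) = (-0.947)(56.15/33).

-1.611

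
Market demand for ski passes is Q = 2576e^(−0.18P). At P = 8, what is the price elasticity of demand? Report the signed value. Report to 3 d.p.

-1.440

At P = 8, Q = 610.326.
dQ/dP = −0.18·2576e^(−0.18P) = −0.18Q = -109.859.
ε = (dQ/dP)(P/Q) = (-109.859)(8/610.326).
|ε| > 1, so demand is elastic at this price.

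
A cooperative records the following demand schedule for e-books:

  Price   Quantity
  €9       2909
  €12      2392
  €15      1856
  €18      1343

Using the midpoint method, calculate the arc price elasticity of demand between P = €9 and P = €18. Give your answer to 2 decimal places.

At P = 9, Q = 2909; at P = 18, Q = 1343.
ΔQ = -1566, ΔP = 9. Midpoints: P̄ = 13.50, Q̄ = 2126.0.
ε = (ΔQ/ΔP)(P̄/Q̄) = (-1566/9)(13.50/2126.0).

-1.10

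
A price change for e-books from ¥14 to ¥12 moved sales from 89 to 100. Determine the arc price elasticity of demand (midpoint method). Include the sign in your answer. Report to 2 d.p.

ΔQ = 100 − 89 = 11; ΔP = 12 − 14 = -2.
Midpoints: P̄ = 13.00, Q̄ = 94.5.
ε = (ΔQ/ΔP)(P̄/Q̄) = (11/-2)(13.00/94.5).

-0.76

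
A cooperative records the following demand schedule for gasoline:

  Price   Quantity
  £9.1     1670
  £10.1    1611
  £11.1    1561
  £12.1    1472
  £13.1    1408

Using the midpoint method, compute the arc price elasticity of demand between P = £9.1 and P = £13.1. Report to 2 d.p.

At P = 9.1, Q = 1670; at P = 13.1, Q = 1408.
ΔQ = -262, ΔP = 4.0. Midpoints: P̄ = 11.10, Q̄ = 1539.0.
ε = (ΔQ/ΔP)(P̄/Q̄) = (-262/4.0)(11.10/1539.0).

-0.47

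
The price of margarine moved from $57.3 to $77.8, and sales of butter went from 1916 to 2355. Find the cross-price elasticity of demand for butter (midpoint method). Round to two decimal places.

0.68

ΔQ_x = 2355 − 1916 = 439; ΔP_y = 77.8 − 57.3 = 20.5.
Midpoints: P̄_y = 67.55, Q̄_x = 2135.5.
ε_xy = (ΔQ_x/ΔP_y)(P̄_y/Q̄_x) = (439/20.5)(67.55/2135.5).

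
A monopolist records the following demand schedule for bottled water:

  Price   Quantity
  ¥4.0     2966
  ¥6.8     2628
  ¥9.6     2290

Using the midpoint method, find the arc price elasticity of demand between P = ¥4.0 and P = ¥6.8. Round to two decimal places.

-0.23

At P = 4.0, Q = 2966; at P = 6.8, Q = 2628.
ΔQ = -338, ΔP = 2.8. Midpoints: P̄ = 5.40, Q̄ = 2797.0.
ε = (ΔQ/ΔP)(P̄/Q̄) = (-338/2.8)(5.40/2797.0).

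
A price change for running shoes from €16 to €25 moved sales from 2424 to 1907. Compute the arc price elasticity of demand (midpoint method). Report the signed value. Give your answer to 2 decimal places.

ΔQ = 1907 − 2424 = -517; ΔP = 25 − 16 = 9.
Midpoints: P̄ = 20.50, Q̄ = 2165.5.
ε = (ΔQ/ΔP)(P̄/Q̄) = (-517/9)(20.50/2165.5).

-0.54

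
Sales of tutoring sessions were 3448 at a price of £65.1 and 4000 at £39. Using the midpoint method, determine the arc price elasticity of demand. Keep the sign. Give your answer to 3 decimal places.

-0.296

ΔQ = 4000 − 3448 = 552; ΔP = 39 − 65.1 = -26.1.
Midpoints: P̄ = 52.05, Q̄ = 3724.0.
ε = (ΔQ/ΔP)(P̄/Q̄) = (552/-26.1)(52.05/3724.0).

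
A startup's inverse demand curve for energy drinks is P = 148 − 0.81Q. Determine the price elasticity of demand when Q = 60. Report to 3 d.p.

At Q = 60, P = 148 − 0.81(60) = 99.40.
dP/dQ = −0.81, so dQ/dP = 1/(−0.81) = -1.235.
ε = (dQ/dP)(P/Q) = (-1.235)(99.40/60).

-2.045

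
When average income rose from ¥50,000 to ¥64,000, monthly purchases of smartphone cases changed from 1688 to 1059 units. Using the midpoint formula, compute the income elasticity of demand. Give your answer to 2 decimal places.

ΔQ = -629, ΔI = 14000. Midpoints: Ī = 57,000, Q̄ = 1373.5.
ε_I = (ΔQ/ΔI)(Ī/Q̄) = (-629/14000)(57000/1373.5).

-1.86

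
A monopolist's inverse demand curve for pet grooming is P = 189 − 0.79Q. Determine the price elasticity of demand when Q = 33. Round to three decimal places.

At Q = 33, P = 189 − 0.79(33) = 162.93.
dP/dQ = −0.79, so dQ/dP = 1/(−0.79) = -1.266.
ε = (dQ/dP)(P/Q) = (-1.266)(162.93/33).

-6.250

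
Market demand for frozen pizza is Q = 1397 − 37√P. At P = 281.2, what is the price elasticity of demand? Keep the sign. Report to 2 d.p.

-0.40

At P = 281.2, Q = 776.546.
dQ/dP = −37/(2√P) = -1.103.
ε = (dQ/dP)(P/Q) = (-1.103)(281.2/776.546).
|ε| < 1, so demand is inelastic at this price.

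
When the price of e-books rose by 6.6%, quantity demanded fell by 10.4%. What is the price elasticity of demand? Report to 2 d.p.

-1.58

ε = %ΔQ / %ΔP = (-10.4)/(6.6) = -1.576.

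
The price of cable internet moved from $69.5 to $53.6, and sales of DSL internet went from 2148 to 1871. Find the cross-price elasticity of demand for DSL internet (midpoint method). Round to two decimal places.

0.53

ΔQ_x = 1871 − 2148 = -277; ΔP_y = 53.6 − 69.5 = -15.9.
Midpoints: P̄_y = 61.55, Q̄_x = 2009.5.
ε_xy = (ΔQ_x/ΔP_y)(P̄_y/Q̄_x) = (-277/-15.9)(61.55/2009.5).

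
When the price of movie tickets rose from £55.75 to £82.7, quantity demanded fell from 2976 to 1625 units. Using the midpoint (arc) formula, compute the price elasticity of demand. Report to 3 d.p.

ΔQ = 1625 − 2976 = -1351; ΔP = 82.7 − 55.75 = 26.95.
Midpoints: P̄ = 69.22, Q̄ = 2300.5.
ε = (ΔQ/ΔP)(P̄/Q̄) = (-1351/26.95)(69.22/2300.5).

-1.508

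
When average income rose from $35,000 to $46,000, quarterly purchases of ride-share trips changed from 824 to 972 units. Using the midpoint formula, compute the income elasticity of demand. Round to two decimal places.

ΔQ = 148, ΔI = 11000. Midpoints: Ī = 40,500, Q̄ = 898.0.
ε_I = (ΔQ/ΔI)(Ī/Q̄) = (148/11000)(40500/898.0).
ε_I > 0, so the good is normal.

0.61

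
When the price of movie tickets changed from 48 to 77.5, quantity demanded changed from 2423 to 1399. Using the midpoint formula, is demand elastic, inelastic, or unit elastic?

Arc ε ≈ -1.140.
|ε| = 1.14 > 1.

elastic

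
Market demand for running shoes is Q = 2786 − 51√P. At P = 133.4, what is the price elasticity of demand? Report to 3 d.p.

At P = 133.4, Q = 2196.956.
dQ/dP = −51/(2√P) = -2.208.
ε = (dQ/dP)(P/Q) = (-2.208)(133.4/2196.956).

-0.134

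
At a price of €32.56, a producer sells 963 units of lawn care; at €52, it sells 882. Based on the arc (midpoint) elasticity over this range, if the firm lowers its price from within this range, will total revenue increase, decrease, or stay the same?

Arc ε = (-81/19.44)(42.28/922.5) ≈ -0.191.
|ε| = 0.19 < 1, so demand is inelastic. A price cut therefore reduces total revenue.

decrease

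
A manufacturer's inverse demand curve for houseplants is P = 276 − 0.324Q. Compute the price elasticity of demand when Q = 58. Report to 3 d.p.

-13.687

At Q = 58, P = 276 − 0.324(58) = 257.21.
dP/dQ = −0.324, so dQ/dP = 1/(−0.324) = -3.086.
ε = (dQ/dP)(P/Q) = (-3.086)(257.21/58).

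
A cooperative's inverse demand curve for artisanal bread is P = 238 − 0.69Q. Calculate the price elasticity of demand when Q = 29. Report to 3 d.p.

At Q = 29, P = 238 − 0.69(29) = 217.99.
dP/dQ = −0.69, so dQ/dP = 1/(−0.69) = -1.449.
ε = (dQ/dP)(P/Q) = (-1.449)(217.99/29).

-10.894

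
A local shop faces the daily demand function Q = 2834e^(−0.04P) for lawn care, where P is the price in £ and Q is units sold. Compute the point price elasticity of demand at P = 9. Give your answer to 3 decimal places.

At P = 9, Q = 1977.215.
dQ/dP = −0.04·2834e^(−0.04P) = −0.04Q = -79.089.
ε = (dQ/dP)(P/Q) = (-79.089)(9/1977.215).

-0.360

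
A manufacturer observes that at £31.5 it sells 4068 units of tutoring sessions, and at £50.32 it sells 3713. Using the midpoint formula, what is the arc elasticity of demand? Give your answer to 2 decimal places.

-0.20

ΔQ = 3713 − 4068 = -355; ΔP = 50.32 − 31.5 = 18.82.
Midpoints: P̄ = 40.91, Q̄ = 3890.5.
ε = (ΔQ/ΔP)(P̄/Q̄) = (-355/18.82)(40.91/3890.5).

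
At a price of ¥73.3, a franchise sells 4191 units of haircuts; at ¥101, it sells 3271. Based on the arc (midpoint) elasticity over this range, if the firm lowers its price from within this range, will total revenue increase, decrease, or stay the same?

decrease

Arc ε = (-920/27.7)(87.15/3731.0) ≈ -0.776.
|ε| = 0.78 < 1, so demand is inelastic. A price cut therefore reduces total revenue.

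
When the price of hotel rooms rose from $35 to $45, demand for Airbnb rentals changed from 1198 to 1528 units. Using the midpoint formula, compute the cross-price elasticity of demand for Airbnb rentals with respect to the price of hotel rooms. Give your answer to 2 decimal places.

0.97

ΔQ_x = 1528 − 1198 = 330; ΔP_y = 45 − 35 = 10.
Midpoints: P̄_y = 40.00, Q̄_x = 1363.0.
ε_xy = (ΔQ_x/ΔP_y)(P̄_y/Q̄_x) = (330/10)(40.00/1363.0).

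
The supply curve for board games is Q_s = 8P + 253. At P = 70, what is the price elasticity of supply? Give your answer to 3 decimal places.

0.689

At P = 70, Q_s = 813.
dQ_s/dP = 8.
ε_s = (dQ_s/dP)(P/Q_s) = (8)(70/813).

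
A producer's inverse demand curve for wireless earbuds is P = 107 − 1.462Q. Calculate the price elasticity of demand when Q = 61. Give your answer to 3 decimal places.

At Q = 61, P = 107 − 1.462(61) = 17.82.
dP/dQ = −1.462, so dQ/dP = 1/(−1.462) = -0.684.
ε = (dQ/dP)(P/Q) = (-0.684)(17.82/61).

-0.200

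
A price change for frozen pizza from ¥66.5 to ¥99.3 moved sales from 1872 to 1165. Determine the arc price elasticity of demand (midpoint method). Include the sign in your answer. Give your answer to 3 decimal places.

-1.177

ΔQ = 1165 − 1872 = -707; ΔP = 99.3 − 66.5 = 32.8.
Midpoints: P̄ = 82.90, Q̄ = 1518.5.
ε = (ΔQ/ΔP)(P̄/Q̄) = (-707/32.8)(82.90/1518.5).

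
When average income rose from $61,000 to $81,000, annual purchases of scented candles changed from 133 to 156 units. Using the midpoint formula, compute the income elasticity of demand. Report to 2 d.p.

ΔQ = 23, ΔI = 20000. Midpoints: Ī = 71,000, Q̄ = 144.5.
ε_I = (ΔQ/ΔI)(Ī/Q̄) = (23/20000)(71000/144.5).
ε_I > 0, so the good is normal.

0.57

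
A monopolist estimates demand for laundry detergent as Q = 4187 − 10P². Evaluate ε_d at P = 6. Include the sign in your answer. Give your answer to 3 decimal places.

At P = 6, Q = 3827.
dQ/dP = −20P = -120.
ε = (dQ/dP)(P/Q) = (-120)(6/3827).

-0.188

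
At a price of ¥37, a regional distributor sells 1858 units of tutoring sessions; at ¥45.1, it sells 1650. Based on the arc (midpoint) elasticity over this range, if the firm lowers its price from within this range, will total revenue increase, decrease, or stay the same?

decrease

Arc ε = (-208/8.1)(41.05/1754.0) ≈ -0.601.
|ε| = 0.60 < 1, so demand is inelastic. A price cut therefore reduces total revenue.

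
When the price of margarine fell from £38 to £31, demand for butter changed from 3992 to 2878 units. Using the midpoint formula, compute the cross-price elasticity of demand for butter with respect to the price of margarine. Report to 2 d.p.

1.60

ΔQ_x = 2878 − 3992 = -1114; ΔP_y = 31 − 38 = -7.
Midpoints: P̄_y = 34.50, Q̄_x = 3435.0.
ε_xy = (ΔQ_x/ΔP_y)(P̄_y/Q̄_x) = (-1114/-7)(34.50/3435.0).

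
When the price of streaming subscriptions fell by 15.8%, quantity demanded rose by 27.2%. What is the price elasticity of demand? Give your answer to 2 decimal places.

ε = %ΔQ / %ΔP = (27.2)/(-15.8) = -1.722.

-1.72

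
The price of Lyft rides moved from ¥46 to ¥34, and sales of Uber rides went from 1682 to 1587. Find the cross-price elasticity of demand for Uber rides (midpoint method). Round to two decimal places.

ΔQ_x = 1587 − 1682 = -95; ΔP_y = 34 − 46 = -12.
Midpoints: P̄_y = 40.00, Q̄_x = 1634.5.
ε_xy = (ΔQ_x/ΔP_y)(P̄_y/Q̄_x) = (-95/-12)(40.00/1634.5).

0.19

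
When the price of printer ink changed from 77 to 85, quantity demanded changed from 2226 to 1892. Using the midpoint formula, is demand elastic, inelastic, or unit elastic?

Arc ε ≈ -1.642.
|ε| = 1.64 > 1.

elastic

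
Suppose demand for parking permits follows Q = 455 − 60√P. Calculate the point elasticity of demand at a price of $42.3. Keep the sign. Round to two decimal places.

At P = 42.3, Q = 64.769.
dQ/dP = −60/(2√P) = -4.613.
ε = (dQ/dP)(P/Q) = (-4.613)(42.3/64.769).

-3.01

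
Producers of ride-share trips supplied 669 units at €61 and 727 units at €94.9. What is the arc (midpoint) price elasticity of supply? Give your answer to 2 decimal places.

ΔQ = 727 − 669 = 58; ΔP = 94.9 − 61 = 33.9.
Midpoints: P̄ = 77.95, Q̄ = 698.0.
ε_s = (ΔQ/ΔP)(P̄/Q̄) = (58/33.9)(77.95/698.0).

0.19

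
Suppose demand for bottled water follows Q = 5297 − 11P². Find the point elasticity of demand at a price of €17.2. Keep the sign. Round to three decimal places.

-3.186

At P = 17.2, Q = 2042.760.
dQ/dP = −22P = -378.400.
ε = (dQ/dP)(P/Q) = (-378.400)(17.2/2042.760).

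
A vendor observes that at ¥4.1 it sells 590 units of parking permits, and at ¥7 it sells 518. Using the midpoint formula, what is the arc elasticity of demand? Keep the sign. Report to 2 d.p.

-0.25

ΔQ = 518 − 590 = -72; ΔP = 7 − 4.1 = 2.9.
Midpoints: P̄ = 5.55, Q̄ = 554.0.
ε = (ΔQ/ΔP)(P̄/Q̄) = (-72/2.9)(5.55/554.0).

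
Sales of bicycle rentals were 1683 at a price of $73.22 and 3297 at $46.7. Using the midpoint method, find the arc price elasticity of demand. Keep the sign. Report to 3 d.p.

-1.466

ΔQ = 3297 − 1683 = 1614; ΔP = 46.7 − 73.22 = -26.52.
Midpoints: P̄ = 59.96, Q̄ = 2490.0.
ε = (ΔQ/ΔP)(P̄/Q̄) = (1614/-26.52)(59.96/2490.0).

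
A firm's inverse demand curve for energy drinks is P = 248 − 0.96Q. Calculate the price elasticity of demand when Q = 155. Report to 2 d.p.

At Q = 155, P = 248 − 0.96(155) = 99.20.
dP/dQ = −0.96, so dQ/dP = 1/(−0.96) = -1.042.
ε = (dQ/dP)(P/Q) = (-1.042)(99.20/155).

-0.67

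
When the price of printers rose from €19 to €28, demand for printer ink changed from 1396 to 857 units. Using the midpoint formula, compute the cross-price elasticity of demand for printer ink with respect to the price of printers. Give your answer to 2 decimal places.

-1.25

ΔQ_x = 857 − 1396 = -539; ΔP_y = 28 − 19 = 9.
Midpoints: P̄_y = 23.50, Q̄_x = 1126.5.
ε_xy = (ΔQ_x/ΔP_y)(P̄_y/Q̄_x) = (-539/9)(23.50/1126.5).
ε_xy < 0, so the goods are complements.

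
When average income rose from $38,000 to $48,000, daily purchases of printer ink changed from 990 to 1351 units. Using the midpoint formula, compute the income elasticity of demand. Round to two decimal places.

ΔQ = 361, ΔI = 10000. Midpoints: Ī = 43,000, Q̄ = 1170.5.
ε_I = (ΔQ/ΔI)(Ī/Q̄) = (361/10000)(43000/1170.5).

1.33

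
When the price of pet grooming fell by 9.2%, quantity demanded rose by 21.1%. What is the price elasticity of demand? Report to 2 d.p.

ε = %ΔQ / %ΔP = (21.1)/(-9.2) = -2.293.

-2.29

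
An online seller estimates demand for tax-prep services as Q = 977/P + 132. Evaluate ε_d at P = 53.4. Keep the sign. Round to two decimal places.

-0.12

At P = 53.4, Q = 150.296.
dQ/dP = −977/P² = -0.343.
ε = (dQ/dP)(P/Q) = (-0.343)(53.4/150.296).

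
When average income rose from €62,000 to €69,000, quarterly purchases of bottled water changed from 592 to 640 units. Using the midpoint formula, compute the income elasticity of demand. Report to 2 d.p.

ΔQ = 48, ΔI = 7000. Midpoints: Ī = 65,500, Q̄ = 616.0.
ε_I = (ΔQ/ΔI)(Ī/Q̄) = (48/7000)(65500/616.0).

0.73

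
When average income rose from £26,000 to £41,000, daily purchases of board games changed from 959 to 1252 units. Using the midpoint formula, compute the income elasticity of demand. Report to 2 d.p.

ΔQ = 293, ΔI = 15000. Midpoints: Ī = 33,500, Q̄ = 1105.5.
ε_I = (ΔQ/ΔI)(Ī/Q̄) = (293/15000)(33500/1105.5).

0.59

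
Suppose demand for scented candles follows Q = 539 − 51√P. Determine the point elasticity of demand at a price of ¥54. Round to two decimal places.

-1.14

At P = 54, Q = 164.228.
dQ/dP = −51/(2√P) = -3.470.
ε = (dQ/dP)(P/Q) = (-3.470)(54/164.228).
|ε| > 1, so demand is elastic at this price.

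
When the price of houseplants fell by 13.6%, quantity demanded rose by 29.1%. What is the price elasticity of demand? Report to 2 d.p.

-2.14

ε = %ΔQ / %ΔP = (29.1)/(-13.6) = -2.140.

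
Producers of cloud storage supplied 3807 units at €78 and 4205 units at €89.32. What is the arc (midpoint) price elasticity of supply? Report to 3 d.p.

0.734

ΔQ = 4205 − 3807 = 398; ΔP = 89.32 − 78 = 11.32.
Midpoints: P̄ = 83.66, Q̄ = 4006.0.
ε_s = (ΔQ/ΔP)(P̄/Q̄) = (398/11.32)(83.66/4006.0).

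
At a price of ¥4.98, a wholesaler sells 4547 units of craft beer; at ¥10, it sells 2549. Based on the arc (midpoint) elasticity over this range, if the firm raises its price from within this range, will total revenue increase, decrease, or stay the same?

increase

Arc ε = (-1998/5.02)(7.49/3548.0) ≈ -0.840.
|ε| = 0.84 < 1, so demand is inelastic. A price rise therefore raises total revenue.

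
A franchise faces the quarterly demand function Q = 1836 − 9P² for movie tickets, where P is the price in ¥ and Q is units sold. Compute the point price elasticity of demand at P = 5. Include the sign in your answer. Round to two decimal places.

-0.28

At P = 5, Q = 1611.
dQ/dP = −18P = -90.
ε = (dQ/dP)(P/Q) = (-90)(5/1611).
|ε| < 1, so demand is inelastic at this price.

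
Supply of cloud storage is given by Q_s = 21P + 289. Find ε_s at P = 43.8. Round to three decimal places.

At P = 43.8, Q_s = 1208.80.
dQ_s/dP = 21.
ε_s = (dQ_s/dP)(P/Q_s) = (21)(43.8/1208.80).

0.761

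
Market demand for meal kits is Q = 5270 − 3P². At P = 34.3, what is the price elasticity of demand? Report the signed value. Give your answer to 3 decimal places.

At P = 34.3, Q = 1740.530.
dQ/dP = −6P = -205.800.
ε = (dQ/dP)(P/Q) = (-205.800)(34.3/1740.530).

-4.056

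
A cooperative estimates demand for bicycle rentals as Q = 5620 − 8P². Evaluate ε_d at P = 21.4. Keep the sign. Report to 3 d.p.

At P = 21.4, Q = 1956.320.
dQ/dP = −16P = -342.400.
ε = (dQ/dP)(P/Q) = (-342.400)(21.4/1956.320).
|ε| > 1, so demand is elastic at this price.

-3.745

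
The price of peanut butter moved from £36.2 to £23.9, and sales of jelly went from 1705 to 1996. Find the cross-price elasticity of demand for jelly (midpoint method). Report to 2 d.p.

-0.38

ΔQ_x = 1996 − 1705 = 291; ΔP_y = 23.9 − 36.2 = -12.3.
Midpoints: P̄_y = 30.05, Q̄_x = 1850.5.
ε_xy = (ΔQ_x/ΔP_y)(P̄_y/Q̄_x) = (291/-12.3)(30.05/1850.5).
ε_xy < 0, so the goods are complements.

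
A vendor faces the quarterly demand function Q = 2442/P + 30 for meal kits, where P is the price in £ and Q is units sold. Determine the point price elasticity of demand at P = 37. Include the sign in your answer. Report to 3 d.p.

At P = 37, Q = 96.
dQ/dP = −2442/P² = -1.784.
ε = (dQ/dP)(P/Q) = (-1.784)(37/96).

-0.688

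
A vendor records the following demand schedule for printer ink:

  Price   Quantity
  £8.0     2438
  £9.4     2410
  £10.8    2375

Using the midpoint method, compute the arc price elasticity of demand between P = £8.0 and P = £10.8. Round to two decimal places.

At P = 8.0, Q = 2438; at P = 10.8, Q = 2375.
ΔQ = -63, ΔP = 2.8. Midpoints: P̄ = 9.40, Q̄ = 2406.5.
ε = (ΔQ/ΔP)(P̄/Q̄) = (-63/2.8)(9.40/2406.5).

-0.09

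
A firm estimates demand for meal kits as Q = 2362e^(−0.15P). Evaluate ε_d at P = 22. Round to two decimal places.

-3.30

At P = 22, Q = 87.118.
dQ/dP = −0.15·2362e^(−0.15P) = −0.15Q = -13.068.
ε = (dQ/dP)(P/Q) = (-13.068)(22/87.118).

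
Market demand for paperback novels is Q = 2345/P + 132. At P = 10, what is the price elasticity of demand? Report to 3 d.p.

At P = 10, Q = 366.500.
dQ/dP = −2345/P² = -23.450.
ε = (dQ/dP)(P/Q) = (-23.450)(10/366.500).

-0.640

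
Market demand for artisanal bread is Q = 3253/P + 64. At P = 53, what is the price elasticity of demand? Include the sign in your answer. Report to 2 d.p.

-0.49

At P = 53, Q = 125.377.
dQ/dP = −3253/P² = -1.158.
ε = (dQ/dP)(P/Q) = (-1.158)(53/125.377).
|ε| < 1, so demand is inelastic at this price.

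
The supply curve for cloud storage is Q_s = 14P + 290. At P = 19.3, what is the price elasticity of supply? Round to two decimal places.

At P = 19.3, Q_s = 560.20.
dQ_s/dP = 14.
ε_s = (dQ_s/dP)(P/Q_s) = (14)(19.3/560.20).

0.48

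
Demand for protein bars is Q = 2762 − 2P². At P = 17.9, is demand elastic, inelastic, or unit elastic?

inelastic

Q = 2121.180, dQ/dP = -71.600.
ε = (dQ/dP)(P/Q) ≈ -0.604.
|ε| = 0.60 < 1.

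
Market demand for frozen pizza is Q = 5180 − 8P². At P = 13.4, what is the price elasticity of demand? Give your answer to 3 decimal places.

At P = 13.4, Q = 3743.520.
dQ/dP = −16P = -214.400.
ε = (dQ/dP)(P/Q) = (-214.400)(13.4/3743.520).

-0.767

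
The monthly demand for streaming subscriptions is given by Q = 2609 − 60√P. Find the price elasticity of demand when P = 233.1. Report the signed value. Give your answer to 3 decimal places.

At P = 233.1, Q = 1692.943.
dQ/dP = −60/(2√P) = -1.965.
ε = (dQ/dP)(P/Q) = (-1.965)(233.1/1692.943).

-0.271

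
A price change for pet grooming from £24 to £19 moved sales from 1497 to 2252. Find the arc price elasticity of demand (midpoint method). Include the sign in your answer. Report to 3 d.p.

-1.732

ΔQ = 2252 − 1497 = 755; ΔP = 19 − 24 = -5.
Midpoints: P̄ = 21.50, Q̄ = 1874.5.
ε = (ΔQ/ΔP)(P̄/Q̄) = (755/-5)(21.50/1874.5).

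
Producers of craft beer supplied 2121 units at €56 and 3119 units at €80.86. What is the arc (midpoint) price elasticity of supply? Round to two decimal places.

1.05

ΔQ = 3119 − 2121 = 998; ΔP = 80.86 − 56 = 24.86.
Midpoints: P̄ = 68.43, Q̄ = 2620.0.
ε_s = (ΔQ/ΔP)(P̄/Q̄) = (998/24.86)(68.43/2620.0).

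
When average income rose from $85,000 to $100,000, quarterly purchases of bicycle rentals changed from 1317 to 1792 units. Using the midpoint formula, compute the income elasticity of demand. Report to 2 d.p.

1.88

ΔQ = 475, ΔI = 15000. Midpoints: Ī = 92,500, Q̄ = 1554.5.
ε_I = (ΔQ/ΔI)(Ī/Q̄) = (475/15000)(92500/1554.5).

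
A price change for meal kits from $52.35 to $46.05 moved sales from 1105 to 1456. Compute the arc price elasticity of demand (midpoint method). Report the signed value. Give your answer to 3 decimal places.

-2.141

ΔQ = 1456 − 1105 = 351; ΔP = 46.05 − 52.35 = -6.3.
Midpoints: P̄ = 49.20, Q̄ = 1280.5.
ε = (ΔQ/ΔP)(P̄/Q̄) = (351/-6.3)(49.20/1280.5).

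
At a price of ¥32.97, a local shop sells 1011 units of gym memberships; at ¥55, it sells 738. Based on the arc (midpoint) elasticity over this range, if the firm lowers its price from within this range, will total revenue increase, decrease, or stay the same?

Arc ε = (-273/22.03)(43.98/874.5) ≈ -0.623.
|ε| = 0.62 < 1, so demand is inelastic. A price cut therefore reduces total revenue.

decrease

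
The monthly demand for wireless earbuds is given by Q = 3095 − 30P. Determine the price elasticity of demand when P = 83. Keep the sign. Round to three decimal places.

-4.116

At P = 83, Q = 605.
dQ/dP = −30.
ε = (dQ/dP)(P/Q) = (-30)(83/605).
|ε| > 1, so demand is elastic at this price.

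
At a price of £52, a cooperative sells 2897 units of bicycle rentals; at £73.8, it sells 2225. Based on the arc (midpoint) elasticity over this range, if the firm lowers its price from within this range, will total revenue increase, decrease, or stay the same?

decrease

Arc ε = (-672/21.8)(62.90/2561.0) ≈ -0.757.
|ε| = 0.76 < 1, so demand is inelastic. A price cut therefore reduces total revenue.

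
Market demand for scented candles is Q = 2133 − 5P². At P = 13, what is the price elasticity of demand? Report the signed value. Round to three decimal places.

At P = 13, Q = 1288.
dQ/dP = −10P = -130.
ε = (dQ/dP)(P/Q) = (-130)(13/1288).

-1.312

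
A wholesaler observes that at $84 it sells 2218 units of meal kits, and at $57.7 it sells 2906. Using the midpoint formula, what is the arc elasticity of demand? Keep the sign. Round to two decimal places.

ΔQ = 2906 − 2218 = 688; ΔP = 57.7 − 84 = -26.3.
Midpoints: P̄ = 70.85, Q̄ = 2562.0.
ε = (ΔQ/ΔP)(P̄/Q̄) = (688/-26.3)(70.85/2562.0).

-0.72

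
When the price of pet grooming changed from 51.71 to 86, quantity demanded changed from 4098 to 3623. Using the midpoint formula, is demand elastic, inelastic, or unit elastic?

Arc ε ≈ -0.247.
|ε| = 0.25 < 1.

inelastic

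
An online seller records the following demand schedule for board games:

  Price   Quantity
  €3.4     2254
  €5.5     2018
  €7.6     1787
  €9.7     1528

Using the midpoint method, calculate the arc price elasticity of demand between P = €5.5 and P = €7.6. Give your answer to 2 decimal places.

-0.38

At P = 5.5, Q = 2018; at P = 7.6, Q = 1787.
ΔQ = -231, ΔP = 2.1. Midpoints: P̄ = 6.55, Q̄ = 1902.5.
ε = (ΔQ/ΔP)(P̄/Q̄) = (-231/2.1)(6.55/1902.5).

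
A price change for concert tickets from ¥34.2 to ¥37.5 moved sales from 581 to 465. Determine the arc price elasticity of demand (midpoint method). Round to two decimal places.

ΔQ = 465 − 581 = -116; ΔP = 37.5 − 34.2 = 3.3.
Midpoints: P̄ = 35.85, Q̄ = 523.0.
ε = (ΔQ/ΔP)(P̄/Q̄) = (-116/3.3)(35.85/523.0).

-2.41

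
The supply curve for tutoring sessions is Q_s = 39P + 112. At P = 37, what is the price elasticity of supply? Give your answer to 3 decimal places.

At P = 37, Q_s = 1555.
dQ_s/dP = 39.
ε_s = (dQ_s/dP)(P/Q_s) = (39)(37/1555).

0.928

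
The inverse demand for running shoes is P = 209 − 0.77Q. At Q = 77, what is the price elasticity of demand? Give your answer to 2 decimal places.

-2.53

At Q = 77, P = 209 − 0.77(77) = 149.71.
dP/dQ = −0.77, so dQ/dP = 1/(−0.77) = -1.299.
ε = (dQ/dP)(P/Q) = (-1.299)(149.71/77).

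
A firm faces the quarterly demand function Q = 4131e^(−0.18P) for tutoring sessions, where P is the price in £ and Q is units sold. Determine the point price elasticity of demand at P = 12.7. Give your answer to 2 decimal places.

-2.29

At P = 12.7, Q = 420.008.
dQ/dP = −0.18·4131e^(−0.18P) = −0.18Q = -75.602.
ε = (dQ/dP)(P/Q) = (-75.602)(12.7/420.008).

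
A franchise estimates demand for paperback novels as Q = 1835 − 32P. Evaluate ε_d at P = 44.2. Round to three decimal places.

At P = 44.2, Q = 420.600.
dQ/dP = −32.
ε = (dQ/dP)(P/Q) = (-32)(44.2/420.600).

-3.363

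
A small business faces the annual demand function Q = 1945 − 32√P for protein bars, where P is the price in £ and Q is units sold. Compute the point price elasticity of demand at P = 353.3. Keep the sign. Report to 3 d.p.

At P = 353.3, Q = 1343.519.
dQ/dP = −32/(2√P) = -0.851.
ε = (dQ/dP)(P/Q) = (-0.851)(353.3/1343.519).
|ε| < 1, so demand is inelastic at this price.

-0.224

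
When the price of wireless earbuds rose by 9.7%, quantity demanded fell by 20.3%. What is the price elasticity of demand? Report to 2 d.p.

ε = %ΔQ / %ΔP = (-20.3)/(9.7) = -2.093.

-2.09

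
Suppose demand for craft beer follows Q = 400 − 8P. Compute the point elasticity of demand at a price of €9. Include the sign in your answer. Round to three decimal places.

At P = 9, Q = 328.
dQ/dP = −8.
ε = (dQ/dP)(P/Q) = (-8)(9/328).
|ε| < 1, so demand is inelastic at this price.

-0.220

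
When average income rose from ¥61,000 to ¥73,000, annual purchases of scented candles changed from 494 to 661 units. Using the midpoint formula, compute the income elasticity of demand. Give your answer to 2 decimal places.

1.61

ΔQ = 167, ΔI = 12000. Midpoints: Ī = 67,000, Q̄ = 577.5.
ε_I = (ΔQ/ΔI)(Ī/Q̄) = (167/12000)(67000/577.5).
ε_I > 0, so the good is normal.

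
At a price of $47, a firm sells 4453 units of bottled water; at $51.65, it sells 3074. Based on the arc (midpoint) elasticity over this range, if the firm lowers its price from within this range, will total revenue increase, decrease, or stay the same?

increase

Arc ε = (-1379/4.65)(49.33/3763.5) ≈ -3.887.
|ε| = 3.89 > 1, so demand is elastic. A price cut therefore raises total revenue.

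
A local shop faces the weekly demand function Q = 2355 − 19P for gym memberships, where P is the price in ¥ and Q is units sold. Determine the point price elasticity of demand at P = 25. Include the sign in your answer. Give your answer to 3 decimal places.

-0.253

At P = 25, Q = 1880.
dQ/dP = −19.
ε = (dQ/dP)(P/Q) = (-19)(25/1880).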